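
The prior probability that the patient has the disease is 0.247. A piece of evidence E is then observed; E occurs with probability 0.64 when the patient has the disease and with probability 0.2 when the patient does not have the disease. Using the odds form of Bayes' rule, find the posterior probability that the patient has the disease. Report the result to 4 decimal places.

Prior odds = 0.247/(1−0.247) = 0.32802. In log-odds, ln(0.32802) = -1.1147.
Add log likelihood ratio: ln(3.2000) = 1.1632.
Posterior log-odds = 0.048474, so posterior odds = exp(0.048474) = 1.0497. Converting, P(H|E) = 1.0497/2.0497 = 0.5121.

Posterior probability ≈ 0.5121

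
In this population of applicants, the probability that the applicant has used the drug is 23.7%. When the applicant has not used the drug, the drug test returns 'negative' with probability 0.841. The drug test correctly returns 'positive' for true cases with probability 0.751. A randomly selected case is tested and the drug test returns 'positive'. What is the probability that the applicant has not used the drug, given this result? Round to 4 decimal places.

Write H for 'the applicant has used the drug'. Prior odds H:¬H = 0.237/0.763 = 0.31062. For the 'positive' outcome, the likelihood ratio is 0.751/0.159 = 4.7233.
Posterior odds = 0.31062 × 4.7233 = 1.4671, so P(H|E) = 1.4671/(1+1.4671) = 0.5947. Then P(¬H|E) = 1 − 0.5947 = 0.4053.

P(¬H | E) ≈ 0.4053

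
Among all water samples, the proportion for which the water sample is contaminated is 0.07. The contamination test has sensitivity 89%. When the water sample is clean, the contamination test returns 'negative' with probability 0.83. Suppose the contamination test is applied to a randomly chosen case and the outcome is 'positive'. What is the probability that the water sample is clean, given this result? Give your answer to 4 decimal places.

P(¬H | E) ≈ 0.7173

Let H be the event that the water sample is contaminated. P(H) = 0.07, so P(¬H) = 0.93. With E the 'positive' result, P(E|H) = 0.89 and P(E|¬H) = 0.17.
P(E) = 0.89·0.07 + 0.17·0.93 = 0.062300 + 0.15810 = 0.22040.
By Bayes' theorem, P(H|E) = 0.062300 / 0.22040 = 0.2827. Hence P(¬H|E) = 1 − 0.2827 = 0.7173.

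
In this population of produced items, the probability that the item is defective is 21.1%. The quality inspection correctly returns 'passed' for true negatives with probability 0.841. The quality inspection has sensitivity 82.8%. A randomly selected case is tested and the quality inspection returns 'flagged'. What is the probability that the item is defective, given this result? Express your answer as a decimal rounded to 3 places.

Write H for 'the item is defective'. Prior odds H:¬H = 0.211/0.789 = 0.26743. For the 'flagged' outcome, the likelihood ratio is 0.828/0.159 = 5.2075.
Posterior odds = 0.26743 × 5.2075 = 1.3926, so P(H|E) = 1.3926/(1+1.3926) = 0.582.

P(H | E) ≈ 0.582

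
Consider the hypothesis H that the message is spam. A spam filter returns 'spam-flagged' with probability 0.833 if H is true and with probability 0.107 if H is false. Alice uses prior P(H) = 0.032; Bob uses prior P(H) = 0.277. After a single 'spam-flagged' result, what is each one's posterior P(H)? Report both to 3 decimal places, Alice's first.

Alice: 0.205; Bob: 0.749

The likelihood ratio for a 'spam-flagged' result is 0.833/0.107 = 7.7850.
Alice: prior odds 0.032/0.968 = 0.033058; posterior odds 0.25736; posterior probability 0.205.
Bob: prior odds 0.277/0.723 = 0.38313; posterior odds 2.9827; posterior probability 0.749.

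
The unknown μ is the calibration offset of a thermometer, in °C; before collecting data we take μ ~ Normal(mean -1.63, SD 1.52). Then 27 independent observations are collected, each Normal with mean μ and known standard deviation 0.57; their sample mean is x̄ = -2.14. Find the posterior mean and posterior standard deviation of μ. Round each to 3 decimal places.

Posterior mean ≈ -2.137; posterior SD ≈ 0.109

With known σ, the Normal prior is conjugate. Weight on the data is w = (n/σ²)/(n/σ² + 1/τ₀²) = 83.1025/(83.1025+0.432825) = 0.99482.
Posterior mean = w·x̄ + (1−w)·μ₀ = 0.99482·-2.14 + 0.0051813·-1.63 = -2.137. Posterior variance = 1/(83.1025+0.432825) = 0.0119710, so SD = 0.109.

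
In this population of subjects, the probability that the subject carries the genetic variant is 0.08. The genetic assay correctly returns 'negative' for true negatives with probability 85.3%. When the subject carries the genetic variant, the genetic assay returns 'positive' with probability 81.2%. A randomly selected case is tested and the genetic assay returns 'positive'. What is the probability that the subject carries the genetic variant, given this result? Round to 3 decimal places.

P(H | E) ≈ 0.324

Let H be the event that the subject carries the genetic variant. P(H) = 0.08, so P(¬H) = 0.92. With E the 'positive' result, P(E|H) = 0.812 and P(E|¬H) = 0.147.
P(E) = 0.812·0.08 + 0.147·0.92 = 0.064960 + 0.13524 = 0.20020.
By Bayes' theorem, P(H|E) = 0.064960 / 0.20020 = 0.324.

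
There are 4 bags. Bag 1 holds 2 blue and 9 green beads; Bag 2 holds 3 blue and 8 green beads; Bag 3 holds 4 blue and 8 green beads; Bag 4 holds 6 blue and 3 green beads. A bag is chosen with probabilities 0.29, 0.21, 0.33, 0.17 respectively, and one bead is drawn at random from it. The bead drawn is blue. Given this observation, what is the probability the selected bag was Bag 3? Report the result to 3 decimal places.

P(blue|Bag 1) = 0.1818; P(blue|Bag 2) = 0.2727; P(blue|Bag 3) = 0.3333; P(blue|Bag 4) = 0.6667.
Prior × likelihood for each source: 0.29·0.1818=0.05273, 0.21·0.2727=0.05727, 0.33·0.3333=0.1100, 0.17·0.6667=0.1133. Summing gives P(blue) = 0.33333.
P(Bag 3 | blue) = 0.1100 / 0.33333 = 0.330.

Posterior probability ≈ 0.330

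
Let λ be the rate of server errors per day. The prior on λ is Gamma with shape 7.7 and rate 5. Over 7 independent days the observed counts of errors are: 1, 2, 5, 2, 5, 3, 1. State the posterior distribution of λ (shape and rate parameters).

Posterior: Gamma(shape=26.7, rate=12)

The Poisson likelihood adds the total count to the shape and the number of exposure periods to the rate. Here ∑xᵢ = 19 and n = 7, so shape 7.7→26.7 and rate 5→12.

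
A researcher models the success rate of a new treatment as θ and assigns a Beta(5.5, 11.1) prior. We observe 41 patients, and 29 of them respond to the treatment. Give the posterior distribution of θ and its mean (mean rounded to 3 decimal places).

Observing 29 successes and 12 failures updates Beta(5.5, 11.1) by adding the success and failure counts to the two shape parameters: α = 5.5+29 = 34.5, β = 11.1+12 = 23.1.
Posterior mean = α/(α+β) = 34.5/57.6 = 0.599.

Posterior: Beta(34.5, 23.1); mean ≈ 0.599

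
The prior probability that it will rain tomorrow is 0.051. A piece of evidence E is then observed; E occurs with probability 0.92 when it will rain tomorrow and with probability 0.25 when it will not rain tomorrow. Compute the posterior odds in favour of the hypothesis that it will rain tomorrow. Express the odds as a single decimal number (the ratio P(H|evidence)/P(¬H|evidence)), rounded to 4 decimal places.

Posterior odds ≈ 0.1978

Prior odds = 0.051/(1−0.051) = 0.053741. In log-odds, ln(0.053741) = -2.9236.
Add log likelihood ratio: ln(3.6800) = 1.3029.
Posterior log-odds = -1.6207, so posterior odds = exp(-1.6207) = 0.19777.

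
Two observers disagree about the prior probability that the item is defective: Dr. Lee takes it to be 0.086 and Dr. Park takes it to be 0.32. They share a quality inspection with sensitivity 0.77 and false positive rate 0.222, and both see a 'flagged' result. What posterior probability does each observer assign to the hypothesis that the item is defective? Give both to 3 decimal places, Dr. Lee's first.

Dr. Lee: 0.246; Dr. Park: 0.620

The likelihood ratio for a 'flagged' result is 0.77/0.222 = 3.4685.
Dr. Lee: prior odds 0.086/0.914 = 0.094092; posterior odds 0.32635; posterior probability 0.246.
Dr. Park: prior odds 0.32/0.68 = 0.47059; posterior odds 1.6322; posterior probability 0.620.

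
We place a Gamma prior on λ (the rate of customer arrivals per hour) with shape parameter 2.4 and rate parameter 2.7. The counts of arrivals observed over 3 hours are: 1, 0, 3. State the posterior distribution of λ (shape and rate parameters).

Posterior: Gamma(shape=6.4, rate=5.7)

Total count ∑xᵢ = 4 over n = 3 hours.
Gamma is conjugate to the Poisson likelihood: posterior is Gamma(shape = 2.4+4 = 6.4, rate = 2.7+3 = 5.7).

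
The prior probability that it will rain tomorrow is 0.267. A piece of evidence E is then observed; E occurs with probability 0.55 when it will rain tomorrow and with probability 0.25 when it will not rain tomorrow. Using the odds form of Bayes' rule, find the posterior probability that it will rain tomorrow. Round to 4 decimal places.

Prior odds = 0.267/(1−0.267) = 0.36426.
Likelihood ratio for E = 0.55/0.25 = 2.2000.
Posterior odds = prior odds × LR = 0.80136.
Posterior probability = odds/(1+odds) = 0.80136/1.8014 = 0.4449.

Posterior probability ≈ 0.4449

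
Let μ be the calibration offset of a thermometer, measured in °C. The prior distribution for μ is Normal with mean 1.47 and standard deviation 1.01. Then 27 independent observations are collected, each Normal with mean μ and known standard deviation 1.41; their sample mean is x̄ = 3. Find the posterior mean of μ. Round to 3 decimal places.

Posterior mean ≈ 2.897

Prior precision 1/τ₀² = 1/1.01² = 0.980296; data precision n/σ² = 27/1.41² = 13.5808.
Posterior precision = 0.980296 + 13.5808 = 14.5611.
Posterior mean = (0.980296·1.47 + 13.5808·3) / 14.5611 = 2.897.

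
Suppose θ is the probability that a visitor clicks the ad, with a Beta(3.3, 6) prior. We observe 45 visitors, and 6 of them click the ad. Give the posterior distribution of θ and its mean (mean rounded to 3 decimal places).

Posterior: Beta(9.3, 45); mean ≈ 0.171

The binomial likelihood is conjugate to the Beta prior: with 6 successes and 39 failures, the posterior is Beta(3.3+6, 6+39) = Beta(9.3, 45).
Posterior mean = α/(α+β) = 9.3/54.3 = 0.171.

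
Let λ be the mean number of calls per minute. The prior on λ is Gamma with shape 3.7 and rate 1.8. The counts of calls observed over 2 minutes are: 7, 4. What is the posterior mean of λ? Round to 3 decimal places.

The Poisson likelihood adds the total count to the shape and the number of exposure periods to the rate. Here ∑xᵢ = 11 and n = 2, so shape 3.7→14.7 and rate 1.8→3.8.
E[λ | data] = 14.7/3.8 = 3.868.

Posterior mean ≈ 3.868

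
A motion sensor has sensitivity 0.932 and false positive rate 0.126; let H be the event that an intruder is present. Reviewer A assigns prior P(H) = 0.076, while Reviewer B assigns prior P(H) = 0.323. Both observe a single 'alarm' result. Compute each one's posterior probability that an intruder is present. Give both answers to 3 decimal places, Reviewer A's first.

Reviewer A: 0.378; Reviewer B: 0.779

P('+'|H) = 0.932, P('+'|¬H) = 0.126.
Reviewer A: numerator 0.932·0.076 = 0.070832; evidence = 0.070832+0.126·0.924 = 0.18726; posterior = 0.378.
Reviewer B: numerator 0.932·0.323 = 0.30104; evidence = 0.30104+0.126·0.677 = 0.38634; posterior = 0.779.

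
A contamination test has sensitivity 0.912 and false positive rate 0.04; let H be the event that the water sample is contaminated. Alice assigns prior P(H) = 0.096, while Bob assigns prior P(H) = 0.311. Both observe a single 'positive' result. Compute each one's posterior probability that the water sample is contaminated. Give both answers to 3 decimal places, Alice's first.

The likelihood ratio for a 'positive' result is 0.912/0.04 = 22.800.
Alice: prior odds 0.096/0.904 = 0.10619; posterior odds 2.4212; posterior probability 0.708.
Bob: prior odds 0.311/0.689 = 0.45138; posterior odds 10.291; posterior probability 0.911.

Alice: 0.708; Bob: 0.911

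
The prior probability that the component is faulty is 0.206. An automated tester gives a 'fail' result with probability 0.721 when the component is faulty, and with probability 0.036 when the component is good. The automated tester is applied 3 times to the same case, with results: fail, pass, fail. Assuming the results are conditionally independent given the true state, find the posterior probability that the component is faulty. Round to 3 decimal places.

Let H be the event that the component is faulty; start with P(H) = 0.206. P('fail'|H) = 0.721, P('fail'|¬H) = 0.036.
Update on result 1 ('fail'): P(H) ← 0.721·0.2060 / (0.721·0.2060 + 0.036·0.7940) = 0.14853/0.17711 = 0.8386.
Update on result 2 ('pass'): P(H) ← 0.279·0.8386 / (0.279·0.8386 + 0.964·0.1614) = 0.23397/0.38955 = 0.6006.
Update on result 3 ('fail'): P(H) ← 0.721·0.6006 / (0.721·0.6006 + 0.036·0.3994) = 0.43304/0.44742 = 0.9679.

Posterior P(H) ≈ 0.968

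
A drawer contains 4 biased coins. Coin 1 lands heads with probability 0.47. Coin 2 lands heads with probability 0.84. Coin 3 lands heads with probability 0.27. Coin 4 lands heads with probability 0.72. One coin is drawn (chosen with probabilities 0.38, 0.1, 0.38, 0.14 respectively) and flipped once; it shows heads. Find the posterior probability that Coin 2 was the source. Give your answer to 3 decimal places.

Posterior probability ≈ 0.180

P(heads|C1) = 0.47; P(heads|C2) = 0.84; P(heads|C3) = 0.27; P(heads|C4) = 0.72.
Prior × likelihood for each source: 0.38·0.47=0.1786, 0.1·0.84=0.08400, 0.38·0.27=0.1026, 0.14·0.72=0.1008. Summing gives P(heads) = 0.46600.
P(Coin 2 | heads) = 0.08400 / 0.46600 = 0.180.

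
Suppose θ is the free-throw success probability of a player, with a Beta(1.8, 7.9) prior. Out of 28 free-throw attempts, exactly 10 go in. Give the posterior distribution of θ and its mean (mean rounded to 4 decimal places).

The binomial likelihood is conjugate to the Beta prior: with 10 successes and 18 failures, the posterior is Beta(1.8+10, 7.9+18) = Beta(11.8, 25.9).
Posterior mean = α/(α+β) = 11.8/37.7 = 0.3130.

Posterior: Beta(11.8, 25.9); mean ≈ 0.3130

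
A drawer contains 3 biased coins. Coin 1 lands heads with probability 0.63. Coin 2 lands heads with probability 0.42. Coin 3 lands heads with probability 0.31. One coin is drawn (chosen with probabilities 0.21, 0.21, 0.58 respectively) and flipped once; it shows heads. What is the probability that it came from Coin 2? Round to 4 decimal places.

Posterior probability ≈ 0.2203

P(heads|C1) = 0.63; P(heads|C2) = 0.42; P(heads|C3) = 0.31.
Prior × likelihood for each source: 0.21·0.63=0.1323, 0.21·0.42=0.08820, 0.58·0.31=0.1798. Summing gives P(heads) = 0.40030.
P(Coin 2 | heads) = 0.08820 / 0.40030 = 0.2203.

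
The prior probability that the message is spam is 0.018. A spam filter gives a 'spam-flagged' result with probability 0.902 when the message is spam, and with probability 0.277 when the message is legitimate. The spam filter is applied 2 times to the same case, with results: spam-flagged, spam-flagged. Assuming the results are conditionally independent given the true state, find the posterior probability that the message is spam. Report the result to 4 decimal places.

Posterior P(H) ≈ 0.1627

With H the event that the message is spam, the joint likelihood of the observed sequence is P(data|H) = 0.902·0.902 = 0.81360 and P(data|¬H) = 0.277·0.277 = 0.076729.
Bayes: P(H|data) = 0.018·0.81360 / (0.018·0.81360 + 0.982·0.076729) = 0.014645/0.089993 = 0.1627.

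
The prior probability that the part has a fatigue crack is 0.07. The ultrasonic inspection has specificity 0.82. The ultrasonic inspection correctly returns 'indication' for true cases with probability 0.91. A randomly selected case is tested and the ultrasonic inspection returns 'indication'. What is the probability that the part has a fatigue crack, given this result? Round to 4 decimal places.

P(H | E) ≈ 0.2756

Write H for 'the part has a fatigue crack'. Prior odds H:¬H = 0.07/0.93 = 0.075269. For the 'indication' outcome, the likelihood ratio is 0.91/0.18 = 5.0556.
Posterior odds = 0.075269 × 5.0556 = 0.38053, so P(H|E) = 0.38053/(1+0.38053) = 0.2756.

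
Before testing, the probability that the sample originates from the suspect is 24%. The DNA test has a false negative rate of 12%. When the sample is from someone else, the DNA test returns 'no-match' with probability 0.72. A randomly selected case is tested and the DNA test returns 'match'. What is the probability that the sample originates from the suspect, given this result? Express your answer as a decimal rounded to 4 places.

P(H | E) ≈ 0.4981

Let H be the event that the sample originates from the suspect. P(H) = 0.24, so P(¬H) = 0.76. With E the 'match' result, P(E|H) = 0.88 and P(E|¬H) = 0.28.
P(E) = 0.88·0.24 + 0.28·0.76 = 0.21120 + 0.21280 = 0.42400.
By Bayes' theorem, P(H|E) = 0.21120 / 0.42400 = 0.4981.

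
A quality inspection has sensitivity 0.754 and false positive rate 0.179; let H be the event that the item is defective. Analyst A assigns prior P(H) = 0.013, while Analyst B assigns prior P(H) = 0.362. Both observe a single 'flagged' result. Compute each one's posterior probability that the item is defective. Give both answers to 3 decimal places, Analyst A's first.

P('+'|H) = 0.754, P('+'|¬H) = 0.179.
Analyst A: numerator 0.754·0.013 = 0.0098020; evidence = 0.0098020+0.179·0.987 = 0.18648; posterior = 0.053.
Analyst B: numerator 0.754·0.362 = 0.27295; evidence = 0.27295+0.179·0.638 = 0.38715; posterior = 0.705.

Analyst A: 0.053; Analyst B: 0.705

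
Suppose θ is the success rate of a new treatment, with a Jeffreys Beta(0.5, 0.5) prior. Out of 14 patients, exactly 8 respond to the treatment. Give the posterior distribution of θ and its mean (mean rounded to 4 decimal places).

The binomial likelihood is conjugate to the Beta prior: with 8 successes and 6 failures, the posterior is Beta(0.5+8, 0.5+6) = Beta(8.5, 6.5).
E[θ | data] = 8.5/(8.5+6.5) = 0.5667.

Posterior: Beta(8.5, 6.5); mean ≈ 0.5667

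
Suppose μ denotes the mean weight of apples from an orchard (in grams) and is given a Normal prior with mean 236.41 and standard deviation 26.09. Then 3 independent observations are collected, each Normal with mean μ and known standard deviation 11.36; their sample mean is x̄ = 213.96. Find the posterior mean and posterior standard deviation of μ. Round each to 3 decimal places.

Posterior mean ≈ 215.294; posterior SD ≈ 6.361

Prior precision 1/τ₀² = 1/26.09² = 0.00146910; data precision n/σ² = 3/11.36² = 0.0232469.
Posterior precision = 0.00146910 + 0.0232469 = 0.0247160, giving posterior SD = 1/√0.0247160 = 6.361.
Posterior mean = (0.00146910·236.41 + 0.0232469·213.96) / 0.0247160 = 215.294.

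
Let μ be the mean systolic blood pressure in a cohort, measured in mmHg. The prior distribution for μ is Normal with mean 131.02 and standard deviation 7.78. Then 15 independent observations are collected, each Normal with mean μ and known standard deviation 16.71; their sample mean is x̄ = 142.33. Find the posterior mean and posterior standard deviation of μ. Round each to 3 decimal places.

Prior precision 1/τ₀² = 1/7.78² = 0.0165212; data precision n/σ² = 15/16.71² = 0.0537203.
Posterior precision = 0.0165212 + 0.0537203 = 0.0702415, giving posterior SD = 1/√0.0702415 = 3.773.
Posterior mean = (0.0165212·131.02 + 0.0537203·142.33) / 0.0702415 = 139.670.

Posterior mean ≈ 139.670; posterior SD ≈ 3.773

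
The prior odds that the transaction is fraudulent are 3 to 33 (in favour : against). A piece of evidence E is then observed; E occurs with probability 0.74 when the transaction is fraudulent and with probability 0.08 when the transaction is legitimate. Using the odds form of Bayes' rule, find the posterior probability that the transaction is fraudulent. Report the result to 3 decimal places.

Posterior probability ≈ 0.457

Prior odds = 3/33 = 0.090909.
Likelihood ratio for E = 0.74/0.08 = 9.2500.
Posterior odds = prior odds × LR = 0.84091.
Posterior probability = odds/(1+odds) = 0.84091/1.8409 = 0.457.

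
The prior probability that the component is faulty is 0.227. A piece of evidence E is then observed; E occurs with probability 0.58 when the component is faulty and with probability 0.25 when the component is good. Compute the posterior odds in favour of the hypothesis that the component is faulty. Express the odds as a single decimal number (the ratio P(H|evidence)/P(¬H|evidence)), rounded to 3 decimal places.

Posterior odds ≈ 0.681

Prior odds = 0.227/(1−0.227) = 0.29366.
Likelihood ratio for E = 0.58/0.25 = 2.3200.
Posterior odds = prior odds × LR = 0.68129.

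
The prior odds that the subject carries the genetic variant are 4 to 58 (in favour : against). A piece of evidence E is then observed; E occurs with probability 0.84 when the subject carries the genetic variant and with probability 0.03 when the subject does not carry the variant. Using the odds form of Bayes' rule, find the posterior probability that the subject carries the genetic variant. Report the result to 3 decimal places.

Prior odds = 4/58 = 0.068966.
Likelihood ratio for E = 0.84/0.03 = 28.000.
Posterior odds = prior odds × LR = 1.9310.
Posterior probability = odds/(1+odds) = 1.9310/2.9310 = 0.659.

Posterior probability ≈ 0.659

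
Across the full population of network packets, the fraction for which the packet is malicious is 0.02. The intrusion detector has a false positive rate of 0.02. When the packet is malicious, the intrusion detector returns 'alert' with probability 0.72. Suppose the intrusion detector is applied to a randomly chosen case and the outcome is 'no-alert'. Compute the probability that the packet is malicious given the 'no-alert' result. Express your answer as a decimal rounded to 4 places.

Write H for 'the packet is malicious'. Prior odds H:¬H = 0.02/0.98 = 0.020408. For the 'no-alert' outcome, the likelihood ratio is 0.28/0.98 = 0.28571.
Posterior odds = 0.020408 × 0.28571 = 0.0058309, so P(H|E) = 0.0058309/(1+0.0058309) = 0.0058.

P(H | E) ≈ 0.0058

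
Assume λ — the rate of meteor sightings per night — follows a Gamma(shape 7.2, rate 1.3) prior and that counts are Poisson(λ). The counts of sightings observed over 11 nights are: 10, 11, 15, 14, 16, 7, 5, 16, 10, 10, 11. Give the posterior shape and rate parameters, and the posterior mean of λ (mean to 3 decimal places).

Posterior: Gamma(shape=132.2, rate=12.3); mean ≈ 10.748

Total count ∑xᵢ = 125 over n = 11 nights.
Gamma is conjugate to the Poisson likelihood: posterior is Gamma(shape = 7.2+125 = 132.2, rate = 1.3+11 = 12.3).
E[λ | data] = 132.2/12.3 = 10.748.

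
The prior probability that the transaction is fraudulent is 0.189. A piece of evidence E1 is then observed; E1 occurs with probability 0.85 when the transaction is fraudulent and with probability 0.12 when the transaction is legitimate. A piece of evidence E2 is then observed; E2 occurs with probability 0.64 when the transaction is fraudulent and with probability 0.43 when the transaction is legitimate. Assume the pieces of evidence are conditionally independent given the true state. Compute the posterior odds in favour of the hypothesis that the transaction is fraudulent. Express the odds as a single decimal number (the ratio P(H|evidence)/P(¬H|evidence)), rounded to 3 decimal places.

Prior odds = 0.189/(1−0.189) = 0.23305.
Likelihood ratio for E1 = 0.85/0.12 = 7.0833.
Likelihood ratio for E2 = 0.64/0.43 = 1.4884.
Posterior odds = prior odds × LR₁ × LR₂ = 2.4569.

Posterior odds ≈ 2.457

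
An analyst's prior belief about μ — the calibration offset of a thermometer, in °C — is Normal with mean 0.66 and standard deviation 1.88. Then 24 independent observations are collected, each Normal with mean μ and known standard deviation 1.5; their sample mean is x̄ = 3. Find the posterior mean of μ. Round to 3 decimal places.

Prior precision 1/τ₀² = 1/1.88² = 0.282933; data precision n/σ² = 24/1.5² = 10.6667.
Posterior precision = 0.282933 + 10.6667 = 10.9496.
Posterior mean = (0.282933·0.66 + 10.6667·3) / 10.9496 = 2.940.

Posterior mean ≈ 2.940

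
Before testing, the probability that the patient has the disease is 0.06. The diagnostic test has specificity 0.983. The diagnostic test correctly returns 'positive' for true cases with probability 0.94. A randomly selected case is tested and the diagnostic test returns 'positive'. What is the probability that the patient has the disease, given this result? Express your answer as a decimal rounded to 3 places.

P(H | E) ≈ 0.779

Let H be the event that the patient has the disease. P(H) = 0.06, so P(¬H) = 0.94. With E the 'positive' result, P(E|H) = 0.94 and P(E|¬H) = 0.017.
P(E) = 0.94·0.06 + 0.017·0.94 = 0.056400 + 0.015980 = 0.072380.
By Bayes' theorem, P(H|E) = 0.056400 / 0.072380 = 0.779.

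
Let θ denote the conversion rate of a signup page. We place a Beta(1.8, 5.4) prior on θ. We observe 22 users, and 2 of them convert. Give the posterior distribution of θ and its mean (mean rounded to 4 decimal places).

Observing 2 successes and 20 failures updates Beta(1.8, 5.4) by adding the success and failure counts to the two shape parameters: α = 1.8+2 = 3.8, β = 5.4+20 = 25.4.
E[θ | data] = 3.8/(3.8+25.4) = 0.1301.

Posterior: Beta(3.8, 25.4); mean ≈ 0.1301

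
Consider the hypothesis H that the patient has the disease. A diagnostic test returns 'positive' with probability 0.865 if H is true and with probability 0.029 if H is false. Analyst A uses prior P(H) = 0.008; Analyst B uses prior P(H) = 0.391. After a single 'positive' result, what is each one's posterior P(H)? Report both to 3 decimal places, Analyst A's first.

P('+'|H) = 0.865, P('+'|¬H) = 0.029.
Analyst A: numerator 0.865·0.008 = 0.0069200; evidence = 0.0069200+0.029·0.992 = 0.035688; posterior = 0.194.
Analyst B: numerator 0.865·0.391 = 0.33821; evidence = 0.33821+0.029·0.609 = 0.35588; posterior = 0.950.

Analyst A: 0.194; Analyst B: 0.950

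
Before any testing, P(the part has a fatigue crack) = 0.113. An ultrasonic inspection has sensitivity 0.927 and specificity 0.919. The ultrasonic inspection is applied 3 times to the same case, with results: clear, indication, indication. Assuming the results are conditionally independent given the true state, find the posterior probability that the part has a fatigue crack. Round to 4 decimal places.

With H the event that the part has a fatigue crack, the joint likelihood of the observed sequence is P(data|H) = 0.073·0.927·0.927 = 0.062731 and P(data|¬H) = 0.919·0.081·0.081 = 0.0060296.
Bayes: P(H|data) = 0.113·0.062731 / (0.113·0.062731 + 0.887·0.0060296) = 0.0070886/0.012437 = 0.5700.

Posterior P(H) ≈ 0.5700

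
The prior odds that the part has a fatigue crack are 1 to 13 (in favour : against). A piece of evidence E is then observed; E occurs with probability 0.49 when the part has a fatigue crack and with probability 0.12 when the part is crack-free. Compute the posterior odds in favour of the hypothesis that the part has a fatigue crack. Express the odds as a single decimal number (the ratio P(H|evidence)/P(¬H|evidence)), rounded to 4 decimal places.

Posterior odds ≈ 0.3141

Prior odds = 1/13 = 0.076923.
Likelihood ratio for E = 0.49/0.12 = 4.0833.
Posterior odds = prior odds × LR = 0.31410.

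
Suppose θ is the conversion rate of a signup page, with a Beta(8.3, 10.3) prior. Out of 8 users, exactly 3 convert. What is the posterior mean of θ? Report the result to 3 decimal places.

Posterior mean ≈ 0.425

The binomial likelihood is conjugate to the Beta prior: with 3 successes and 5 failures, the posterior is Beta(8.3+3, 10.3+5) = Beta(11.3, 15.3).
Posterior mean = α/(α+β) = 11.3/26.6 = 0.425.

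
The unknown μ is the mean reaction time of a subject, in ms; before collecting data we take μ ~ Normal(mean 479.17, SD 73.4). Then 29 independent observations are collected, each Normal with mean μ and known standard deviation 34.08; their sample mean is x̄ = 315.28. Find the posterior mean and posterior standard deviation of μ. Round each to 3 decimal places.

Posterior mean ≈ 316.489; posterior SD ≈ 6.305

With known σ, the Normal prior is conjugate. Weight on the data is w = (n/σ²)/(n/σ² + 1/τ₀²) = 0.0249689/(0.0249689+0.00018561) = 0.99262.
Posterior mean = w·x̄ + (1−w)·μ₀ = 0.99262·315.28 + 0.0073789·479.17 = 316.489. Posterior variance = 1/(0.0249689+0.00018561) = 39.7544, so SD = 6.305.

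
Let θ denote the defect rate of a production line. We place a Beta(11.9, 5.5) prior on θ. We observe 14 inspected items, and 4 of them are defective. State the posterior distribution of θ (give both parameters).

The binomial likelihood is conjugate to the Beta prior: with 4 successes and 10 failures, the posterior is Beta(11.9+4, 5.5+10) = Beta(15.9, 15.5).

Posterior: Beta(15.9, 15.5)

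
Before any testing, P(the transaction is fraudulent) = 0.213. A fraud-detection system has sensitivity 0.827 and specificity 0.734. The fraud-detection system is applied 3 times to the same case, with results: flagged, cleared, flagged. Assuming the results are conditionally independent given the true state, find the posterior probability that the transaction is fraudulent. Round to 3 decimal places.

Let H be the event that the transaction is fraudulent; start with P(H) = 0.213. P('flagged'|H) = 0.827, P('flagged'|¬H) = 0.266.
Update on result 1 ('flagged'): P(H) ← 0.827·0.2130 / (0.827·0.2130 + 0.266·0.7870) = 0.17615/0.38549 = 0.4569.
Update on result 2 ('cleared'): P(H) ← 0.173·0.4569 / (0.173·0.4569 + 0.734·0.5431) = 0.079052/0.47765 = 0.1655.
Update on result 3 ('flagged'): P(H) ← 0.827·0.1655 / (0.827·0.1655 + 0.266·0.8345) = 0.13687/0.35885 = 0.3814.

Posterior P(H) ≈ 0.381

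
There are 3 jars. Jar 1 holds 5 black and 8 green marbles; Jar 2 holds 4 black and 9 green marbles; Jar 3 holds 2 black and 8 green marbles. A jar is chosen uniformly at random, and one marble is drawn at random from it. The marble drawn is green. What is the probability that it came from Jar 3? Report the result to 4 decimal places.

Tabulate prior·likelihood by source: [1] prior 0.333333, lik 0.6154, product 0.2051; [2] prior 0.333333, lik 0.6923, product 0.2308; [3] prior 0.333333, lik 0.8, product 0.2667.
Normalizing constant = 0.70256; the posterior for Jar 3 is its product over the sum, 0.2667/0.70256 = 0.3796.

Posterior probability ≈ 0.3796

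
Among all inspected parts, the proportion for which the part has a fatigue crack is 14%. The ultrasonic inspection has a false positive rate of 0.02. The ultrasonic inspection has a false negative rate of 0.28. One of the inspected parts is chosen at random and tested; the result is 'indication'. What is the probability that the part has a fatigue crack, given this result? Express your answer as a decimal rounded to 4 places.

P(H | E) ≈ 0.8542

Let H be the event that the part has a fatigue crack. P(H) = 0.14, so P(¬H) = 0.86. With E the 'indication' result, P(E|H) = 0.72 and P(E|¬H) = 0.02.
P(E) = 0.72·0.14 + 0.02·0.86 = 0.10080 + 0.017200 = 0.11800.
By Bayes' theorem, P(H|E) = 0.10080 / 0.11800 = 0.8542.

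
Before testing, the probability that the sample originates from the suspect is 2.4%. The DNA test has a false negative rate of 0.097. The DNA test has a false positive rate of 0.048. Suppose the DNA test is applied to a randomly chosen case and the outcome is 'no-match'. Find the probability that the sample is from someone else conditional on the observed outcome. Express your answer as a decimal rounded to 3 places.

Write H for 'the sample originates from the suspect'. Prior odds H:¬H = 0.024/0.976 = 0.024590. For the 'no-match' outcome, the likelihood ratio is 0.097/0.952 = 0.10189.
Posterior odds = 0.024590 × 0.10189 = 0.0025055, so P(H|E) = 0.0025055/(1+0.0025055) = 0.002. Then P(¬H|E) = 1 − 0.002 = 0.998.

P(¬H | E) ≈ 0.998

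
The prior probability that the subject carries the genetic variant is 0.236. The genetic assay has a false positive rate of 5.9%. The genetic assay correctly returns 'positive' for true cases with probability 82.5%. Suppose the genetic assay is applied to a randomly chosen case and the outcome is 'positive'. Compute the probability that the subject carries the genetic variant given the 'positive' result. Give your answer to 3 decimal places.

Let H be the event that the subject carries the genetic variant. P(H) = 0.236, so P(¬H) = 0.764. With E the 'positive' result, P(E|H) = 0.825 and P(E|¬H) = 0.059.
P(E) = 0.825·0.236 + 0.059·0.764 = 0.19470 + 0.045076 = 0.23978.
By Bayes' theorem, P(H|E) = 0.19470 / 0.23978 = 0.812.

P(H | E) ≈ 0.812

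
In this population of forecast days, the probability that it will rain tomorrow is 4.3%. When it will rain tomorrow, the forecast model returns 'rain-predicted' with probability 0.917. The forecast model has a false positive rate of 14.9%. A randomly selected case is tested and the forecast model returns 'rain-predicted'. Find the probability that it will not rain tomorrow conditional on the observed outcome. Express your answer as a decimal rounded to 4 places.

Let H be the event that it will rain tomorrow. P(H) = 0.043, so P(¬H) = 0.957. With E the 'rain-predicted' result, P(E|H) = 0.917 and P(E|¬H) = 0.149.
P(E) = 0.917·0.043 + 0.149·0.957 = 0.039431 + 0.14259 = 0.18202.
By Bayes' theorem, P(H|E) = 0.039431 / 0.18202 = 0.2166. Hence P(¬H|E) = 1 − 0.2166 = 0.7834.

P(¬H | E) ≈ 0.7834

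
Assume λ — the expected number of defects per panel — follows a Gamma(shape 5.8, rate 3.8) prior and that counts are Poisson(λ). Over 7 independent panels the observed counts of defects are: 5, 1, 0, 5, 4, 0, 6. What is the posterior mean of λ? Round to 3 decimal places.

The Poisson likelihood adds the total count to the shape and the number of exposure periods to the rate. Here ∑xᵢ = 21 and n = 7, so shape 5.8→26.8 and rate 3.8→10.8.
E[λ | data] = 26.8/10.8 = 2.481.

Posterior mean ≈ 2.481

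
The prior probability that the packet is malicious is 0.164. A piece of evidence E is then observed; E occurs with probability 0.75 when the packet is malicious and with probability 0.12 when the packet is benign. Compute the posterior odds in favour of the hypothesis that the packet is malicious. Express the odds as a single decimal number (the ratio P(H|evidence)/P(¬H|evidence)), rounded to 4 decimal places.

Posterior odds ≈ 1.2261

Prior odds = 0.164/(1−0.164) = 0.19617. In log-odds, ln(0.19617) = -1.6288.
Add log likelihood ratio: ln(6.2500) = 1.8326.
Posterior log-odds = 0.20382, so posterior odds = exp(0.20382) = 1.2261.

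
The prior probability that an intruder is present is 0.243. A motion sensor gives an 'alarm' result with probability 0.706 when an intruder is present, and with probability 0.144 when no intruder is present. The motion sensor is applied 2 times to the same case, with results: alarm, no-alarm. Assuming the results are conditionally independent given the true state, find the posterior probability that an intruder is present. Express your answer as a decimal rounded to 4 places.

With H the event that an intruder is present, the joint likelihood of the observed sequence is P(data|H) = 0.706·0.294 = 0.20756 and P(data|¬H) = 0.144·0.856 = 0.12326.
Bayes: P(H|data) = 0.243·0.20756 / (0.243·0.20756 + 0.757·0.12326) = 0.050438/0.14375 = 0.3509.

Posterior P(H) ≈ 0.3509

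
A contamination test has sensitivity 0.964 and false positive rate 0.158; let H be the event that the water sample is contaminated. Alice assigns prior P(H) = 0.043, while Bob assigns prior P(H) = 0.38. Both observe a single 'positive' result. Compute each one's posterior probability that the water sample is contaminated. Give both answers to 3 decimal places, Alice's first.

Alice: 0.215; Bob: 0.789

P('+'|H) = 0.964, P('+'|¬H) = 0.158.
Alice: numerator 0.964·0.043 = 0.041452; evidence = 0.041452+0.158·0.957 = 0.19266; posterior = 0.215.
Bob: numerator 0.964·0.38 = 0.36632; evidence = 0.36632+0.158·0.62 = 0.46428; posterior = 0.789.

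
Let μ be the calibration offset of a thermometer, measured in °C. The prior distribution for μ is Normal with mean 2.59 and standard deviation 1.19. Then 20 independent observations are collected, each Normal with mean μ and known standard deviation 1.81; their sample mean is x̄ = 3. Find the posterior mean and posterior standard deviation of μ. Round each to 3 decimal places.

With known σ, the Normal prior is conjugate. Weight on the data is w = (n/σ²)/(n/σ² + 1/τ₀²) = 6.10482/(6.10482+0.706165) = 0.89632.
Posterior mean = w·x̄ + (1−w)·μ₀ = 0.89632·3 + 0.10368·2.59 = 2.957. Posterior variance = 1/(6.10482+0.706165) = 0.146822, so SD = 0.383.

Posterior mean ≈ 2.957; posterior SD ≈ 0.383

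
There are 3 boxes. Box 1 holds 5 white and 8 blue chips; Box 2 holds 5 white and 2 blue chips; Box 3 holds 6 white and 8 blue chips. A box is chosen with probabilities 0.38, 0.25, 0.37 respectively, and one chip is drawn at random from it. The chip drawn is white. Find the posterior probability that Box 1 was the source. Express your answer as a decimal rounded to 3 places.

Posterior probability ≈ 0.302

P(white|Box 1) = 0.3846; P(white|Box 2) = 0.7143; P(white|Box 3) = 0.4286.
Prior × likelihood for each source: 0.38·0.3846=0.1462, 0.25·0.7143=0.1786, 0.37·0.4286=0.1586. Summing gives P(white) = 0.48330.
P(Box 1 | white) = 0.1462 / 0.48330 = 0.302.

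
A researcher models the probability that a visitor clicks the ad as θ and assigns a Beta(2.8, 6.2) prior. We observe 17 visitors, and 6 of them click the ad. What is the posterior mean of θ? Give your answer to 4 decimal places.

The binomial likelihood is conjugate to the Beta prior: with 6 successes and 11 failures, the posterior is Beta(2.8+6, 6.2+11) = Beta(8.8, 17.2).
E[θ | data] = 8.8/(8.8+17.2) = 0.3385.

Posterior mean ≈ 0.3385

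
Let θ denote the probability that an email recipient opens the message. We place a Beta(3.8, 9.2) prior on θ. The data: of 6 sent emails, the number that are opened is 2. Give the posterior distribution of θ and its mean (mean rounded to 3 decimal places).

Posterior: Beta(5.8, 13.2); mean ≈ 0.305

Observing 2 successes and 4 failures updates Beta(3.8, 9.2) by adding the success and failure counts to the two shape parameters: α = 3.8+2 = 5.8, β = 9.2+4 = 13.2.
E[θ | data] = 5.8/(5.8+13.2) = 0.305.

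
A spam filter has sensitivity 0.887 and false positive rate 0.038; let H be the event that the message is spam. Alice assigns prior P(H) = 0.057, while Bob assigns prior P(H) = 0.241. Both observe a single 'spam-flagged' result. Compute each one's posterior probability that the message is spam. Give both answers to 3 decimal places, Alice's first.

P('+'|H) = 0.887, P('+'|¬H) = 0.038.
Alice: numerator 0.887·0.057 = 0.050559; evidence = 0.050559+0.038·0.943 = 0.086393; posterior = 0.585.
Bob: numerator 0.887·0.241 = 0.21377; evidence = 0.21377+0.038·0.759 = 0.24261; posterior = 0.881.

Alice: 0.585; Bob: 0.881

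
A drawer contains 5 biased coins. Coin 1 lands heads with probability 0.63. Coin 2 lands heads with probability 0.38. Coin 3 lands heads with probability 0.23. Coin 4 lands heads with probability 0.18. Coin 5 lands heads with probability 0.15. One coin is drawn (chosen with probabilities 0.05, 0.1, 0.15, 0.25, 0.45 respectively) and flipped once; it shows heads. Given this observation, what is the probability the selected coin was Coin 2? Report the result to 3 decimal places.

Posterior probability ≈ 0.176

Tabulate prior·likelihood by source: [1] prior 0.05, lik 0.63, product 0.03150; [2] prior 0.1, lik 0.38, product 0.03800; [3] prior 0.15, lik 0.23, product 0.03450; [4] prior 0.25, lik 0.18, product 0.04500; [5] prior 0.45, lik 0.15, product 0.06750.
Normalizing constant = 0.21650; the posterior for Coin 2 is its product over the sum, 0.03800/0.21650 = 0.176.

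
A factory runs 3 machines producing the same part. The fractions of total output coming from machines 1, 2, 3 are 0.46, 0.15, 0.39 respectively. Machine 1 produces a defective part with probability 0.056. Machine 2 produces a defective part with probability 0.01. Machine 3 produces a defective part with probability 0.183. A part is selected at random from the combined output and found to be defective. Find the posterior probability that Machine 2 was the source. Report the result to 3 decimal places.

Posterior probability ≈ 0.015

Tabulate prior·likelihood by source: [1] prior 0.46, lik 0.056, product 0.02576; [2] prior 0.15, lik 0.01, product 0.001500; [3] prior 0.39, lik 0.183, product 0.07137.
Normalizing constant = 0.098630; the posterior for Machine 2 is its product over the sum, 0.001500/0.098630 = 0.015.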